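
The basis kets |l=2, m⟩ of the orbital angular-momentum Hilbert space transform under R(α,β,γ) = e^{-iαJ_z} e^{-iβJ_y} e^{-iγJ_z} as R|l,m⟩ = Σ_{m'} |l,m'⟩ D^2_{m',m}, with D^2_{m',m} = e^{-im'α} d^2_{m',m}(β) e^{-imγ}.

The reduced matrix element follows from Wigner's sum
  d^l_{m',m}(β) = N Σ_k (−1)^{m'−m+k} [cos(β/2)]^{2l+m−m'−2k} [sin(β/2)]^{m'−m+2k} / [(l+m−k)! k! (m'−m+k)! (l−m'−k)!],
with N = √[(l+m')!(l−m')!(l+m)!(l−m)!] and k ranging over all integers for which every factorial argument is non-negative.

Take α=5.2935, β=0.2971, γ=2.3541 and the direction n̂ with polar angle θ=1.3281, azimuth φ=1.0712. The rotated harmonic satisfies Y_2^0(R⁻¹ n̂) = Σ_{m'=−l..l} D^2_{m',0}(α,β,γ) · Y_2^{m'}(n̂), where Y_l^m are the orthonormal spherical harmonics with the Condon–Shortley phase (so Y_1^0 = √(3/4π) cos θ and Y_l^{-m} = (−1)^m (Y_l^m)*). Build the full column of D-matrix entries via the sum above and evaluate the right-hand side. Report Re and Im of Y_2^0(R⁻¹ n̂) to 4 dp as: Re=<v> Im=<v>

Re=-0.3067 Im=0.0000

Need the full column D^2_{m',0} for m'=−2..2 at α=5.2935, β=0.2971, γ=2.3541.
cos(β/2)=0.988987, sin(β/2)=0.148004
d^2_{-2,0}: single k=2 term ⇒ +0.052481;  D = -0.020851-0.048162i
d^2_{-1,0}: k∈[1..2] ⇒ +0.350688 -0.007854 = +0.342834;  D = +0.188200-0.286559i
d^2_{0,0}: k∈[0..2] ⇒ +0.956669 -0.085702 +0.000480 = +0.871447;  D = +0.871447+0.000000i
d^2_{1,0}: k∈[0..1] ⇒ -0.350688 +0.007854 = -0.342834;  D = -0.188200-0.286559i
d^2_{2,0}: single k=0 term ⇒ +0.052481;  D = -0.020851+0.048162i
Y_2^{m'}(θ=1.3281,φ=1.0712) and Σ D·Y over m':
  (-0.0209-0.0482i)·(-0.1969-0.3061i)  (+0.1882-0.2866i)·(+0.0863-0.1582i)  (+0.8714+0.0000i)·(-0.2607+0.0000i)  (-0.1882-0.2866i)·(-0.0863-0.1582i)  (-0.0209+0.0482i)·(-0.1969+0.3061i)
Y_2^0(R⁻¹ n̂) = -0.306666+0.000000i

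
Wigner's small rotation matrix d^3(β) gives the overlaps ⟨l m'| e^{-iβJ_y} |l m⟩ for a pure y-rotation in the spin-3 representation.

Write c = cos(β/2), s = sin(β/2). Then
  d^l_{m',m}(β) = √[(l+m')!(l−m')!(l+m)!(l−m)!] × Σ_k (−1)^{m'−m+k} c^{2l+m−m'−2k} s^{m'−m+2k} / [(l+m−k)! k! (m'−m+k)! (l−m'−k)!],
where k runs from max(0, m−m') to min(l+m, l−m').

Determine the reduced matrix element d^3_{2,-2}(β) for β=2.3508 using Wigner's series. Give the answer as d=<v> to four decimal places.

d=-0.0797

d^3_{2,-2}(β=2.3508) via Wigner's sum:
c=cos(2.3508/2)=0.385174, s=sin(2.3508/2)=0.922844; N=√[120·1·1·120]=120.000000
The bounds max(0,m−m')=0 and min(l+m,l−m')=1 give 2 terms
  k=0: (−1)^4·120.0000/(24)·0.3852^2·0.9228^4 = +0.538018
  k=1: (−1)^5·120.0000/(120)·0.3852^0·0.9228^6 = -0.617689
d^3_{2,-2}(2.3508) = +0.538018 -0.617689 = -0.079671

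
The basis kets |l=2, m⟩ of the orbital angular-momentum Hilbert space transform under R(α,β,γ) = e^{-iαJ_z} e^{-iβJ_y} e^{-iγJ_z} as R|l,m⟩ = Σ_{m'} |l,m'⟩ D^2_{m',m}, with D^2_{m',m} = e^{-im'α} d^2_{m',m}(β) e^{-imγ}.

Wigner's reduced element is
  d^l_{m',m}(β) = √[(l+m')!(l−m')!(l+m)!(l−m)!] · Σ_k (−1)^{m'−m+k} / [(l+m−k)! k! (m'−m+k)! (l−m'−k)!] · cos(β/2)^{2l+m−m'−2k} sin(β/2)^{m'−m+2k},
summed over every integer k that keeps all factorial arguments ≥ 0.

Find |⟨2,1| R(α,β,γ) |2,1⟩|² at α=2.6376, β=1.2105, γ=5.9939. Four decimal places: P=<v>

P=0.0398

Split into d^2_{1,1}(β=1.2105) × two z-phases.
c=cos(1.2105/2)=0.822360, s=sin(1.2105/2)=0.568968; N=√[6·1·6·1]=6.000000
The bounds max(0,m−m')=0 and min(l+m,l−m')=1 give 2 terms
  k=0: (−1)^0·6.0000/(6)·0.8224^4·0.5690^0 = +0.457349
  k=1: (−1)^1·6.0000/(2)·0.8224^2·0.5690^2 = -0.656781
d^2_{1,1}(1.2105) = +0.457349 -0.656781 = -0.199432
|D^2_{1,1}|² = |d^2_{1,1}(β)|² = (-0.199432)² = 0.039773 (the z-rotation phases have unit modulus)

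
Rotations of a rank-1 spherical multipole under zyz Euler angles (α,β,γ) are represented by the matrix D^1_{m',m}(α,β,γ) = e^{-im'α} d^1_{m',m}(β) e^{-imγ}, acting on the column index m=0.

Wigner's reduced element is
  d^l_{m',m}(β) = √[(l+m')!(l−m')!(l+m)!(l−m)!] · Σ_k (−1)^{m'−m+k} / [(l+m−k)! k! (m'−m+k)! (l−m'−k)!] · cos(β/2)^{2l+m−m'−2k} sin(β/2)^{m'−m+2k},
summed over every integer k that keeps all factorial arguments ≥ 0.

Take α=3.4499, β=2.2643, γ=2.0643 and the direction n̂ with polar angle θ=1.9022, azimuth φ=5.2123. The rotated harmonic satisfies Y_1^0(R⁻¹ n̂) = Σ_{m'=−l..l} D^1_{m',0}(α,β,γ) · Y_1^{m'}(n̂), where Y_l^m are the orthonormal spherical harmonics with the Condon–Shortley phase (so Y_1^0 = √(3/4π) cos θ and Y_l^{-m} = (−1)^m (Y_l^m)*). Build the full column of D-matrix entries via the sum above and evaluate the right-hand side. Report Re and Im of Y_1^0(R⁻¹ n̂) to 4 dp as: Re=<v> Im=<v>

Re=0.0340 Im=0.0000

Need the full column D^1_{m',0} for m'=−1..1 at α=3.4499, β=2.2643, γ=2.0643.
cos(β/2)=0.424714, sin(β/2)=0.905327
d^1_{-1,0}: single k=1 term ⇒ +0.543773;  D = -0.518133-0.165006i
d^1_{0,0}: k∈[0..1] ⇒ +0.180382 -0.819618 = -0.639235;  D = -0.639235+0.000000i
d^1_{1,0}: single k=0 term ⇒ -0.543773;  D = +0.518133-0.165006i
Y_1^{m'}(θ=1.9022,φ=5.2123) and Σ D·Y over m':
  (-0.5181-0.1650i)·(+0.1566+0.2867i)  (-0.6392+0.0000i)·(-0.1590+0.0000i)  (+0.5181-0.1650i)·(-0.1566+0.2867i)
Y_1^0(R⁻¹ n̂) = +0.033964+0.000000i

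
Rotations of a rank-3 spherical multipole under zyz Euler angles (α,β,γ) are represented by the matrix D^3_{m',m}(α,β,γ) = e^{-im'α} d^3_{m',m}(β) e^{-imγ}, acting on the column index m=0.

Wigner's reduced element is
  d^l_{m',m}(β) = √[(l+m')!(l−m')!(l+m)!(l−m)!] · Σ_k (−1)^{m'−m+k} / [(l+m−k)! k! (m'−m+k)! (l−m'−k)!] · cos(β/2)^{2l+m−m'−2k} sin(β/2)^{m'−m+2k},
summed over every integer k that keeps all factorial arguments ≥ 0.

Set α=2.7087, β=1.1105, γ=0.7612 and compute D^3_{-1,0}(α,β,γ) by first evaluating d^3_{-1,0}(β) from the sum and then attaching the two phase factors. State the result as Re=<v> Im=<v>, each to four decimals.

Re=0.0047 Im=-0.0022

First d^3_{-1,0}(β=1.1105), then the phase factors e^{-i(-1)α} and e^{-i(0)γ}:
Half-angle: c=0.849769, s=0.527156. N=√(2·24·6·6)=41.569219
k∈{1,2,3} keeps every argument non-negative
  k=1: (−1)^0·41.5692/(12)·0.8498^5·0.5272^1 = +0.809158
  k=2: (−1)^1·41.5692/(4)·0.8498^3·0.5272^3 = -0.934181
  k=3: (−1)^2·41.5692/(12)·0.8498^1·0.5272^5 = +0.119836
d^3_{-1,0}(1.1105) = +0.809158 -0.934181 +0.119836 = -0.005187
D = (-0.907756+0.419498i)·(-0.005187)·(+1.000000+0.000000i) = +0.004709-0.002176i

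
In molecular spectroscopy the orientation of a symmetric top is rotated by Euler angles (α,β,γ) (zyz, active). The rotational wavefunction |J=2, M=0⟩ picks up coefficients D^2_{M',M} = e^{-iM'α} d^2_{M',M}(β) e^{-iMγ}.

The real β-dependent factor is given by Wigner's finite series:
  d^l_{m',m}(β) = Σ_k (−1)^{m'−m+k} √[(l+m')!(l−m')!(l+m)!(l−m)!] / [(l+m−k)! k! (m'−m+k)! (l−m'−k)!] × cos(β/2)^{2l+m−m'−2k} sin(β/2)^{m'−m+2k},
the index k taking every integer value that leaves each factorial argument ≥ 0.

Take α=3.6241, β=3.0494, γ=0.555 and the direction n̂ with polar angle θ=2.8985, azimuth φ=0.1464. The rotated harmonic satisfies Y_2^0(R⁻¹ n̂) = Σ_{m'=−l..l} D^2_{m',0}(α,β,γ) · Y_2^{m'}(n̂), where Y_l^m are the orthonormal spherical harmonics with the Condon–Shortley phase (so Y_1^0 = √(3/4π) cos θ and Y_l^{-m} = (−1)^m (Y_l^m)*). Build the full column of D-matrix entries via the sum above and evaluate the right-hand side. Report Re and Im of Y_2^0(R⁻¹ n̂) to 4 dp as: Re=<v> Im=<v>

Re=0.5306 Im=0.0000

Need the full column D^2_{m',0} for m'=−2..2 at α=3.6241, β=3.0494, γ=0.555.
cos(β/2)=0.046080, sin(β/2)=0.998938
d^2_{-2,0}: single k=2 term ⇒ +0.005190;  D = +0.002955+0.004267i
d^2_{-1,0}: k∈[1..2] ⇒ +0.000239 -0.112513 = -0.112274;  D = +0.099456+0.052095i
d^2_{0,0}: k∈[0..2] ⇒ +0.000005 -0.008475 +0.995758 = +0.987287;  D = +0.987287+0.000000i
d^2_{1,0}: k∈[0..1] ⇒ -0.000239 +0.112513 = +0.112274;  D = -0.099456+0.052095i
d^2_{2,0}: single k=0 term ⇒ +0.005190;  D = +0.002955-0.004267i
Y_2^{m'}(θ=2.8985,φ=0.1464) and Σ D·Y over m':
  (+0.0030+0.0043i)·(+0.0214-0.0065i)  (+0.0995+0.0521i)·(-0.1786+0.0263i)  (+0.9873+0.0000i)·(+0.5760+0.0000i)  (-0.0995+0.0521i)·(+0.1786+0.0263i)  (+0.0030-0.0043i)·(+0.0214+0.0065i)
Y_2^0(R⁻¹ n̂) = +0.530561+0.000000i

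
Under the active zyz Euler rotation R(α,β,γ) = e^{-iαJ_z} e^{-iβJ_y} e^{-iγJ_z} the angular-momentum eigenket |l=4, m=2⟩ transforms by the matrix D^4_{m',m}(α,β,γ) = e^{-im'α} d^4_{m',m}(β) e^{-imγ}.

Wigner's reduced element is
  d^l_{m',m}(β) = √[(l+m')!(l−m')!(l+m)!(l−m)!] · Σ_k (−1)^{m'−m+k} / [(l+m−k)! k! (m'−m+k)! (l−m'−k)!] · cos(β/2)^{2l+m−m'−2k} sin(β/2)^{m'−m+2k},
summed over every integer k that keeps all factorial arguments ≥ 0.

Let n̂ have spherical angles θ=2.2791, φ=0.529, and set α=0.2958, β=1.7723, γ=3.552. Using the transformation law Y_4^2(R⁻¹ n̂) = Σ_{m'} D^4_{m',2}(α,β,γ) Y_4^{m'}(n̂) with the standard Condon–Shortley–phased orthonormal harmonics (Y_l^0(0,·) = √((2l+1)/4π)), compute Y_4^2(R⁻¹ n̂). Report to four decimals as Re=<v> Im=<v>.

Re=0.3683 Im=-0.0490

Need the full column D^4_{m',2} for m'=−4..4 at α=0.2958, β=1.7723, γ=3.552.
cos(β/2)=0.632399, sin(β/2)=0.774643
d^4_{-4,2}: single k=6 term ⇒ +0.457267;  D = +0.427570+0.162104i
d^4_{-3,2}: k∈[5..6] ⇒ +0.791893 -0.396064 = +0.395828;  D = +0.394951+0.026337i
d^4_{-2,2}: k∈[4..6] ⇒ +0.863897 -1.036985 +0.129662 = -0.043426;  D = -0.042290+0.009867i
d^4_{-1,2}: k∈[3..5] ⇒ +0.664929 -1.496536 +0.449095 = -0.382512;  D = -0.330994+0.191725i
d^4_{0,2}: k∈[2..4] ⇒ +0.364143 -1.457004 +0.819809 = -0.273053;  D = -0.186120+0.199793i
d^4_{1,2}: k∈[1..3] ⇒ +0.132946 -0.997394 +0.997691 = +0.133243;  D = +0.058457-0.119735i
d^4_{2,2}: k∈[0..2] ⇒ +0.025582 -0.460608 +0.863897 = +0.428871;  D = +0.067642-0.423503i
d^4_{3,2}: k∈[0..1] ⇒ -0.117248 +0.527771 = +0.410524;  D = -0.056236-0.406654i
d^4_{4,2}: single k=0 term ⇒ +0.203109;  D = -0.085264-0.184346i
Y_4^{m'}(θ=2.2791,φ=0.529) and Σ D·Y over m':
  (+0.4276+0.1621i)·(-0.0763-0.1259i)  (+0.3950+0.0263i)·(+0.0058+0.3566i)  (-0.0423+0.0099i)·(+0.1858-0.3300i)  (-0.3310+0.1917i)·(+0.0076-0.0044i)  (-0.1861+0.1998i)·(-0.3626+0.0000i)  (+0.0585-0.1197i)·(-0.0076-0.0044i)  (+0.0676-0.4235i)·(+0.1858+0.3300i)  (-0.0562-0.4067i)·(-0.0058+0.3566i)  (-0.0853-0.1843i)·(-0.0763+0.1259i)
Y_4^2(R⁻¹ n̂) = +0.368278-0.049002i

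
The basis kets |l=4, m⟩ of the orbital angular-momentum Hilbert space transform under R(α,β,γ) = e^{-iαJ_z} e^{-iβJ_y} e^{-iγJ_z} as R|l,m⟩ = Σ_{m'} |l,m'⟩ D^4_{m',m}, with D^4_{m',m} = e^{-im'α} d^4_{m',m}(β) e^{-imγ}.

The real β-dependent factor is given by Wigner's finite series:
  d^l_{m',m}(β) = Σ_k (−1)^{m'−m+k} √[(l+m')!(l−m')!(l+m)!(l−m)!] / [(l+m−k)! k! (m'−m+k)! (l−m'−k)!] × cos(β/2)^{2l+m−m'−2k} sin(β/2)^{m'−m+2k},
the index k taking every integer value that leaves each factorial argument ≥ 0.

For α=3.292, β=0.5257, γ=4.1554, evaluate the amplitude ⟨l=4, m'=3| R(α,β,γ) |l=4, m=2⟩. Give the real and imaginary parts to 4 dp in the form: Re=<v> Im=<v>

Re=-0.4697 Im=-0.3666

D^4_{3,2}(3.292,0.5257,4.1554) = e^{-i·3·3.292}·d^4_{3,2}(0.5257)·e^{-i·2·4.1554}. Compute d first:
Half-angle: c=0.965653, s=0.259834. N=√(5040·1·720·2)=2693.993318
k: max(0,(2)−(3))=0 … min(4+(2),4−(3))=1
  k=0: (−1)^1·2693.9933/(720)·0.9657^7·0.2598^1 = -0.761217
  k=1: (−1)^2·2693.9933/(240)·0.9657^5·0.2598^3 = +0.165340
d^4_{3,2}(0.5257) = -0.761217 +0.165340 = -0.595877
Attach z-rotation phases: D = e^{-i(3)(3.292)}·(-0.595877)·e^{-i(2)(4.1554)} = -0.469729-0.366638i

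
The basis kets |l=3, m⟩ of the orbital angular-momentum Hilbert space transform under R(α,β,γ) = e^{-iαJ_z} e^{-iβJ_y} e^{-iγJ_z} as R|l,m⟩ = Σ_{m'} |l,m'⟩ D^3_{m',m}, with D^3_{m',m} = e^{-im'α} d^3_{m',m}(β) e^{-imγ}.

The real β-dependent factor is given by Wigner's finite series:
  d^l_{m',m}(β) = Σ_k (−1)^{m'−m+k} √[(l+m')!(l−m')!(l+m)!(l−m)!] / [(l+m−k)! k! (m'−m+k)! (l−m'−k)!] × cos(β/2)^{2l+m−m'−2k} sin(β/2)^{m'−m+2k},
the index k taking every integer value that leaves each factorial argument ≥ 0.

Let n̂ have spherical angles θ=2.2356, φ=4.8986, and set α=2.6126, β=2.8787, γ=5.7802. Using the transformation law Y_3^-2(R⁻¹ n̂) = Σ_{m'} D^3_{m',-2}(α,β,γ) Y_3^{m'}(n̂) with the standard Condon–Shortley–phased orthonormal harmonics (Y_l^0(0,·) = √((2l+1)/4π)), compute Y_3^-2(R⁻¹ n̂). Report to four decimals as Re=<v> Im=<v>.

Re=-0.2915 Im=-0.2299

Need the full column D^3_{m',-2} for m'=−3..3 at α=2.6126, β=2.8787, γ=5.7802.
cos(β/2)=0.131068, sin(β/2)=0.991373
d^3_{-3,-2}: single k=1 term ⇒ +0.000094;  D = +0.000080+0.000049i
d^3_{-2,-2}: k∈[0..1] ⇒ +0.000005 -0.001450 = -0.001445;  D = +0.000684+0.001273i
d^3_{-1,-2}: k∈[0..1] ⇒ -0.000121 +0.013875 = +0.013754;  D = -0.000493+0.013745i
d^3_{0,-2}: k∈[0..1] ⇒ +0.001589 -0.090887 = -0.089299;  D = -0.047799+0.075429i
d^3_{1,-2}: k∈[0..1] ⇒ -0.013875 +0.396902 = +0.383027;  D = -0.340276+0.175846i
d^3_{2,-2}: k∈[0..1] ⇒ +0.082968 -0.949344 = -0.866375;  D = -0.865203-0.045044i
d^3_{3,-2}: single k=0 term ⇒ -0.307439;  D = +0.256991+0.168743i
Y_3^{m'}(θ=2.2356,φ=4.8986) and Σ D·Y over m':
  (+0.0001+0.0000i)·(-0.1078-0.1725i)  (+0.0007+0.0013i)·(+0.3638-0.1421i)  (-0.0005+0.0137i)·(+0.0425+0.2257i)  (-0.0478+0.0754i)·(+0.2526+0.0000i)  (-0.3403+0.1758i)·(-0.0425+0.2257i)  (-0.8652-0.0450i)·(+0.3638+0.1421i)  (+0.2570+0.1687i)·(+0.1078-0.1725i)
Y_3^-2(R⁻¹ n̂) = -0.291497-0.229864i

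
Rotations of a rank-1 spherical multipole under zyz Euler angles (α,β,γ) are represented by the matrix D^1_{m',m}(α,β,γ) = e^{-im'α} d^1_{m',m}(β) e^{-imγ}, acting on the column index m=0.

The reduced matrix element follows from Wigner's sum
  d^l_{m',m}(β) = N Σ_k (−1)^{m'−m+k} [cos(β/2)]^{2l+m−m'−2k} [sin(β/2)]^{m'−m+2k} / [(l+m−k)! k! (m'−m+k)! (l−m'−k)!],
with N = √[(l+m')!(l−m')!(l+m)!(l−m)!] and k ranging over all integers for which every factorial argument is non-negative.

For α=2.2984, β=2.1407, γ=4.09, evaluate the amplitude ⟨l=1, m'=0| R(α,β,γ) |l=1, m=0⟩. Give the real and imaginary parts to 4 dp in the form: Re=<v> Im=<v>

Split into d^1_{0,0}(β=2.1407) × two z-phases.
With c≡cos(β/2)=0.479817 and s≡sin(β/2)=0.877368, N=[1·1·1·1]^{1/2}=1.000000
k: max(0,(0)−(0))=0 … min(1+(0),1−(0))=1
  k=0: (−1)^0·1.0000/(1)·0.4798^2·0.8774^0 = +0.230225
  k=1: (−1)^1·1.0000/(1)·0.4798^0·0.8774^2 = -0.769775
d^1_{0,0}(2.1407) = +0.230225 -0.769775 = -0.539551
D = (+1.000000+0.000000i)·(-0.539551)·(+1.000000+0.000000i) = -0.539551+0.000000i

Re=-0.5396 Im=0.0000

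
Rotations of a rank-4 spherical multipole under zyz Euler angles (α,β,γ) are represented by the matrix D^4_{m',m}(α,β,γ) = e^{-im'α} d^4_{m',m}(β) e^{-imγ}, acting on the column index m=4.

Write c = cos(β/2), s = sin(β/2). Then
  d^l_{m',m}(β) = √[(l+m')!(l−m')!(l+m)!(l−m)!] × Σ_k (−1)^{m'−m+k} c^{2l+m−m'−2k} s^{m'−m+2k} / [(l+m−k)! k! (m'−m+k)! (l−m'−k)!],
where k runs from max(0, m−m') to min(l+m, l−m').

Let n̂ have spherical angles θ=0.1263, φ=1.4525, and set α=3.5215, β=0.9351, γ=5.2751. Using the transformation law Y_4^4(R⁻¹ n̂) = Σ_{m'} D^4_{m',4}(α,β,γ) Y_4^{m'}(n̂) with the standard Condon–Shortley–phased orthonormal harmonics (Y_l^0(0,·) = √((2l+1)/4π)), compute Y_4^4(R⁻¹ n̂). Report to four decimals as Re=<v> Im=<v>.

Need the full column D^4_{m',4} for m'=−4..4 at α=3.5215, β=0.9351, γ=5.2751.
cos(β/2)=0.892675, sin(β/2)=0.450701
d^4_{-4,4}: single k=8 term ⇒ +0.001703;  D = +0.001267-0.001137i
d^4_{-3,4}: single k=7 term ⇒ +0.009538;  D = -0.004232+0.008548i
d^4_{-2,4}: single k=6 term ⇒ +0.035342;  D = +0.002816-0.035230i
d^4_{-1,4}: single k=5 term ⇒ +0.098995;  D = +0.029268+0.094570i
d^4_{0,4}: single k=4 term ⇒ +0.219218;  D = -0.137851-0.170451i
d^4_{1,4}: single k=3 term ⇒ +0.388352;  D = +0.338773+0.189870i
d^4_{2,4}: single k=2 term ⇒ +0.543896;  D = -0.539241-0.071011i
d^4_{3,4}: single k=1 term ⇒ +0.575821;  D = +0.558066-0.141888i
d^4_{4,4}: single k=0 term ⇒ +0.403225;  D = -0.326083+0.237193i
Y_4^{m'}(θ=0.1263,φ=1.4525) and Σ D·Y over m':
  (+0.0013-0.0011i)·(+0.0001+0.0001i)  (-0.0042+0.0085i)·(-0.0009+0.0023i)  (+0.0028-0.0352i)·(-0.0304-0.0073i)  (+0.0293+0.0946i)·(+0.0271-0.2283i)  (-0.1379-0.1705i)·(+0.7801+0.0000i)  (+0.3388+0.1899i)·(-0.0271-0.2283i)  (-0.5392-0.0710i)·(-0.0304+0.0073i)  (+0.5581-0.1419i)·(+0.0009+0.0023i)  (-0.3261+0.2372i)·(+0.0001-0.0001i)
Y_4^4(R⁻¹ n̂) = -0.033658-0.219117i

Re=-0.0337 Im=-0.2191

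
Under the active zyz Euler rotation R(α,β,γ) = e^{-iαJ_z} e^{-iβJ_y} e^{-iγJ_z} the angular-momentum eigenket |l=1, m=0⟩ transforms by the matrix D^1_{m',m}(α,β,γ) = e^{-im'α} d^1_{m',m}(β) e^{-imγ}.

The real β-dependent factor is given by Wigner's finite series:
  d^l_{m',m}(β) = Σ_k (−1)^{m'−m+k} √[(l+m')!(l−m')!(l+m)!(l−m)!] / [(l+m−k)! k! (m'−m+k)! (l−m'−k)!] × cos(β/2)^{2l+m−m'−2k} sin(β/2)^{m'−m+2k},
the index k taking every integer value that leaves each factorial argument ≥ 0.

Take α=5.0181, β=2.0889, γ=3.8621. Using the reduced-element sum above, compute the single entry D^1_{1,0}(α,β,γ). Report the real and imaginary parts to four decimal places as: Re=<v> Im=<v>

Split into d^1_{1,0}(β=2.0889) × two z-phases.
c=cos(2.0889/2)=0.502378, s=sin(2.0889/2)=0.864648; N=√[2·1·1·1]=1.414214
Admissible k: 0..0 (factorial args all ≥0)
  k=0: (−1)^1·1.4142/(1)·0.5024^1·0.8646^1 = -0.614306
d^1_{1,0}(2.0889) = -0.614306
Phases: e^{-i·(1)·5.0181}=+0.300971+0.953633i, e^{-i·(0)·3.8621}=+1.000000+0.000000i ⇒ D=-0.184888-0.585823i

Re=-0.1849 Im=-0.5858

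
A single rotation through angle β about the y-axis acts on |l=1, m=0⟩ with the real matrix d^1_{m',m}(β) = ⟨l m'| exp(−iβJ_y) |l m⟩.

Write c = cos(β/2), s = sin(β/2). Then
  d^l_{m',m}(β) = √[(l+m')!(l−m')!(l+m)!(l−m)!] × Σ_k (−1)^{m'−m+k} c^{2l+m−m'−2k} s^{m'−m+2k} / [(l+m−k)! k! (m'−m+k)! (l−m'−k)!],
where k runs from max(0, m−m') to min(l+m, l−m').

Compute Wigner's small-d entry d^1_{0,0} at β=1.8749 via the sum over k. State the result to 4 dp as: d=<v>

d=-0.2994

d^1_{0,0}(β=1.8749) via Wigner's sum:
Half-angle: c=0.591845, s=0.806052. N=√(1·1·1·1)=1.000000
k: max(0,(0)−(0))=0 … min(1+(0),1−(0))=1
  k=0: (−1)^0·1.0000/(1)·0.5918^2·0.8061^0 = +0.350281
  k=1: (−1)^1·1.0000/(1)·0.5918^0·0.8061^2 = -0.649719
d^1_{0,0}(1.8749) = +0.350281 -0.649719 = -0.299438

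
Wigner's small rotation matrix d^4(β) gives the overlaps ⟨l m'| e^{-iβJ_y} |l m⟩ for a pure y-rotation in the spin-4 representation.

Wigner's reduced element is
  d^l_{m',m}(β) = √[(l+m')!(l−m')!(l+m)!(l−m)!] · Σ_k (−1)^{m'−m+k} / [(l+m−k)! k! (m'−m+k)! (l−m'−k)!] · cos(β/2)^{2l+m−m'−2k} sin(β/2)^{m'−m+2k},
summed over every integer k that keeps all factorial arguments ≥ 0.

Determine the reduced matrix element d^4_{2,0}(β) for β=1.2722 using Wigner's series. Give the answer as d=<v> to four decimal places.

d=-0.1423

d^4_{2,0}(β=1.2722) via Wigner's sum:
With c≡cos(β/2)=0.804419 and s≡sin(β/2)=0.594063, N=[720·2·24·24]^{1/2}=910.735966
k∈{0,1,2} keeps every argument non-negative
  k=0: (−1)^2·910.7360/(96)·0.8044^6·0.5941^2 = +0.907150
  k=1: (−1)^3·910.7360/(36)·0.8044^4·0.5941^4 = -1.319313
  k=2: (−1)^4·910.7360/(96)·0.8044^2·0.5941^6 = +0.269823
d^4_{2,0}(1.2722) = +0.907150 -1.319313 +0.269823 = -0.142340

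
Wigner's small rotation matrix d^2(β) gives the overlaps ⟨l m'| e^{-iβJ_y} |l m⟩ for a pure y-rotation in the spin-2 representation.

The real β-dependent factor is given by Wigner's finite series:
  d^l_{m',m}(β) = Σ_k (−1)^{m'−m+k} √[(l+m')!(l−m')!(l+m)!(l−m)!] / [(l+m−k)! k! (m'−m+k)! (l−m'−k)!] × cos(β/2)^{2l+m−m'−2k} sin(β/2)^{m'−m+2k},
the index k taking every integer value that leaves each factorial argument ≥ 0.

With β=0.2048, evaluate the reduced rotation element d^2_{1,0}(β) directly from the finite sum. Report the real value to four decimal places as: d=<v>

d^2_{1,0}(β=0.2048) via Wigner's sum:
With c≡cos(β/2)=0.994762 and s≡sin(β/2)=0.102221, N=[6·1·2·2]^{1/2}=4.898979
k: max(0,(0)−(1))=0 … min(2+(0),2−(1))=1
  k=0: (−1)^1·4.8990/(2)·0.9948^3·0.1022^1 = -0.246475
  k=1: (−1)^2·4.8990/(2)·0.9948^1·0.1022^3 = +0.002603
d^2_{1,0}(0.2048) = -0.246475 +0.002603 = -0.243873

d=-0.2439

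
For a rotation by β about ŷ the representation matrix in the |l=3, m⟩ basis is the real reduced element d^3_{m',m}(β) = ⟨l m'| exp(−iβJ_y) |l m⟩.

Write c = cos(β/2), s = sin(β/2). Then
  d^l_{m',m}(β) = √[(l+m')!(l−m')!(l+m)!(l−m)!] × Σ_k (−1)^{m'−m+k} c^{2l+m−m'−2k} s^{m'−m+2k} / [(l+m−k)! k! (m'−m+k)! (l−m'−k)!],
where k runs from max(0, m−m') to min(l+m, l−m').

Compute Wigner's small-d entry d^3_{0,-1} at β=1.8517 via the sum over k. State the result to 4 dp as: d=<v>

d=0.2562

d^3_{0,-1}(β=1.8517) via Wigner's sum:
With c≡cos(β/2)=0.601156 and s≡sin(β/2)=0.799132, N=[6·6·2·24]^{1/2}=41.569219
Admissible k: 0..2 (factorial args all ≥0)
  k=0: (−1)^1·41.5692/(12)·0.6012^5·0.7991^1 = -0.217342
  k=1: (−1)^2·41.5692/(4)·0.6012^3·0.7991^3 = +1.152201
  k=2: (−1)^3·41.5692/(12)·0.6012^1·0.7991^5 = -0.678688
d^3_{0,-1}(1.8517) = -0.217342 +1.152201 -0.678688 = +0.256171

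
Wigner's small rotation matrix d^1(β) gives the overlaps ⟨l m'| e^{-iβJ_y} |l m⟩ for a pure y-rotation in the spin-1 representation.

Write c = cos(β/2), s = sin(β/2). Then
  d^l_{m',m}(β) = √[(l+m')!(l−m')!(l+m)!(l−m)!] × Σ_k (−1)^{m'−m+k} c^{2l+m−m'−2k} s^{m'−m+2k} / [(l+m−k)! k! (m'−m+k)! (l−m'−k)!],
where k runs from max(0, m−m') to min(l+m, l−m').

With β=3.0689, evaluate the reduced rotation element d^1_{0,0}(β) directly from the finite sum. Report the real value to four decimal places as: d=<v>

d^1_{0,0}(β=3.0689) via Wigner's sum:
Half-angle: c=0.036338, s=0.999340. N=√(1·1·1·1)=1.000000
k: max(0,(0)−(0))=0 … min(1+(0),1−(0))=1
  k=0: (−1)^0·1.0000/(1)·0.0363^2·0.9993^0 = +0.001320
  k=1: (−1)^1·1.0000/(1)·0.0363^0·0.9993^2 = -0.998680
d^1_{0,0}(3.0689) = +0.001320 -0.998680 = -0.997359

d=-0.9974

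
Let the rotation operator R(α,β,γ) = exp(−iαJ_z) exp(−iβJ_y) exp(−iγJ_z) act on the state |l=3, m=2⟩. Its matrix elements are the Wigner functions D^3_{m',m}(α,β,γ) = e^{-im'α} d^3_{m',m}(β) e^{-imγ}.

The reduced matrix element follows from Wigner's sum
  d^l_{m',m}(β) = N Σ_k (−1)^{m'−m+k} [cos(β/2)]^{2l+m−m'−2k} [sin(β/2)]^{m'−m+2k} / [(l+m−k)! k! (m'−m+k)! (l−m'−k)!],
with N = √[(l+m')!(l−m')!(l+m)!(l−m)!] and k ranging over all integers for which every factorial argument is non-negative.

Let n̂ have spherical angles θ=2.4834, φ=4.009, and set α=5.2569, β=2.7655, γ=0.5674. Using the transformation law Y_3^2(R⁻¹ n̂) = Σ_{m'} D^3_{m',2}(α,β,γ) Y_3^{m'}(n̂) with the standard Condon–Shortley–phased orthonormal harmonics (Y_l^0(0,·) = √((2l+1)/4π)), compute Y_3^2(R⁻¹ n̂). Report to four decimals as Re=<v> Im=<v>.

Re=-0.2084 Im=0.1981

Need the full column D^3_{m',2} for m'=−3..3 at α=5.2569, β=2.7655, γ=0.5674.
cos(β/2)=0.186940, sin(β/2)=0.982371
d^3_{-3,2}: single k=5 term ⇒ +0.418944;  D = -0.200387+0.367912i
d^3_{-2,2}: k∈[4..5] ⇒ +0.162734 -0.898781 = -0.736048;  D = +0.735277-0.033683i
d^3_{-1,2}: k∈[3..4] ⇒ +0.039171 -0.540855 = -0.501684;  D = +0.279238+0.416789i
d^3_{0,2}: k∈[2..3] ⇒ +0.006455 -0.178266 = -0.171810;  D = -0.072558+0.155737i
d^3_{1,2}: k∈[1..2] ⇒ +0.000709 -0.039171 = -0.038462;  D = -0.038235+0.004165i
d^3_{2,2}: k∈[0..1] ⇒ +0.000043 -0.005893 = -0.005850;  D = -0.003555-0.004647i
d^3_{3,2}: single k=0 term ⇒ -0.000549;  D = +0.000200-0.000512i
Y_3^{m'}(θ=2.4834,φ=4.009) and Σ D·Y over m':
  (-0.2004+0.3679i)·(+0.0819+0.0490i)  (+0.7353-0.0337i)·(+0.0494+0.2984i)  (+0.2792+0.4168i)·(-0.2722+0.3210i)  (-0.0726+0.1557i)·(-0.0381+0.0000i)  (-0.0382+0.0042i)·(+0.2722+0.3210i)  (-0.0036-0.0046i)·(+0.0494-0.2984i)  (+0.0002-0.0005i)·(-0.0819+0.0490i)
Y_3^2(R⁻¹ n̂) = -0.208438+0.198066i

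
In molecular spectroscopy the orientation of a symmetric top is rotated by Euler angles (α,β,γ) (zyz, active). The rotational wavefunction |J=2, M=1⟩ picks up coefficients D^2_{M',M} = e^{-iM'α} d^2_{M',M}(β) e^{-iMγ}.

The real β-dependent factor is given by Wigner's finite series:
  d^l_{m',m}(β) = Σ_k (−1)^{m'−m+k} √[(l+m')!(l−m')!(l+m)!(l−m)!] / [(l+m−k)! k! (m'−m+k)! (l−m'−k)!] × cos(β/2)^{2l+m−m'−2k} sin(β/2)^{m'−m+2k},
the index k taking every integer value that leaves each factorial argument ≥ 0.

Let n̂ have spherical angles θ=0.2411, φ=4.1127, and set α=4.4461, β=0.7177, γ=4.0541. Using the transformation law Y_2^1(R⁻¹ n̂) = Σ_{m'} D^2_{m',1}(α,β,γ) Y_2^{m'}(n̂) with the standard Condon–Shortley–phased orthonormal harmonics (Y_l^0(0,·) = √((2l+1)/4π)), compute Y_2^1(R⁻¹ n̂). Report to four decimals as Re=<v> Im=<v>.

Need the full column D^2_{m',1} for m'=−2..2 at α=4.4461, β=0.7177, γ=4.0541.
cos(β/2)=0.936301, sin(β/2)=0.351198
d^2_{-2,1}: single k=3 term ⇒ +0.081115;  D = +0.010170-0.080475i
d^2_{-1,1}: k∈[2..3] ⇒ +0.324381 -0.015213 = +0.309169;  D = +0.285717+0.118114i
d^2_{0,1}: k∈[1..2] ⇒ +0.706113 -0.099345 = +0.606768;  D = -0.371199+0.479978i
d^2_{1,1}: k∈[0..1] ⇒ +0.768533 -0.324381 = +0.444152;  D = -0.267456-0.354596i
d^2_{2,1}: single k=0 term ⇒ -0.576539;  D = -0.535426+0.213812i
Y_2^{m'}(θ=0.2411,φ=4.1127) and Σ D·Y over m':
  (+0.0102-0.0805i)·(-0.0080-0.0205i)  (+0.2857+0.1181i)·(-0.1011+0.1479i)  (-0.3712+0.4800i)·(+0.5768+0.0000i)  (-0.2675-0.3546i)·(+0.1011+0.1479i)  (-0.5354+0.2138i)·(-0.0080+0.0205i)
Y_2^1(R⁻¹ n̂) = -0.236918+0.219520i

Re=-0.2369 Im=0.2195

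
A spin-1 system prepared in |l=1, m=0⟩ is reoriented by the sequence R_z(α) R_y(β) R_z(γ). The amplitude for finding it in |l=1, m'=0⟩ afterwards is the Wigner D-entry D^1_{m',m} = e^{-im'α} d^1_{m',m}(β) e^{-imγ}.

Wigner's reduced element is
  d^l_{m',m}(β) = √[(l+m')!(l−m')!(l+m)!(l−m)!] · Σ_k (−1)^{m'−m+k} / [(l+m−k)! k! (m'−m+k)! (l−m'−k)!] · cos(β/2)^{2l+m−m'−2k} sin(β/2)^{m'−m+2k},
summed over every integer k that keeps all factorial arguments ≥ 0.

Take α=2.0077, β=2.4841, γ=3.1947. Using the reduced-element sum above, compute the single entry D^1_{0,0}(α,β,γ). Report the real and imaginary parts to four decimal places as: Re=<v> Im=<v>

First d^1_{0,0}(β=2.4841), then the phase factors e^{-i(0)α} and e^{-i(0)γ}:
Half-angle: c=0.322857, s=0.946448. N=√(1·1·1·1)=1.000000
k∈{0,1} keeps every argument non-negative
  k=0: (−1)^0·1.0000/(1)·0.3229^2·0.9464^0 = +0.104236
  k=1: (−1)^1·1.0000/(1)·0.3229^0·0.9464^2 = -0.895764
d^1_{0,0}(2.4841) = +0.104236 -0.895764 = -0.791527
Phases: e^{-i·(0)·2.0077}=+1.000000+0.000000i, e^{-i·(0)·3.1947}=+1.000000+0.000000i ⇒ D=-0.791527+0.000000i

Re=-0.7915 Im=0.0000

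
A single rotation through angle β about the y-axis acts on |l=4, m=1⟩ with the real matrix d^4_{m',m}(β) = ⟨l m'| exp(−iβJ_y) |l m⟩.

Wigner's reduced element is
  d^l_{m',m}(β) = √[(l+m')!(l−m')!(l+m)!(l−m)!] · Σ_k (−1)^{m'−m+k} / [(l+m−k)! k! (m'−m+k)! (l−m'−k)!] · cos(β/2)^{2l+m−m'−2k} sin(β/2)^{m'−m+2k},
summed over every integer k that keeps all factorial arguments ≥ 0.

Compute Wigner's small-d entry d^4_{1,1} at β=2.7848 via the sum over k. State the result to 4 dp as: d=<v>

d^4_{1,1}(β=2.7848) via Wigner's sum:
With c≡cos(β/2)=0.177452 and s≡sin(β/2)=0.984130, N=[120·6·120·6]^{1/2}=720.000000
k: max(0,(1)−(1))=0 … min(4+(1),4−(1))=3
  k=0: (−1)^0·720.0000/(720)·0.1775^8·0.9841^0 = +0.000001
  k=1: (−1)^1·720.0000/(48)·0.1775^6·0.9841^2 = -0.000454
  k=2: (−1)^2·720.0000/(24)·0.1775^4·0.9841^4 = +0.027903
  k=3: (−1)^3·720.0000/(72)·0.1775^2·0.9841^6 = -0.286071
d^4_{1,1}(2.7848) = +0.000001 -0.000454 +0.027903 -0.286071 = -0.258620

d=-0.2586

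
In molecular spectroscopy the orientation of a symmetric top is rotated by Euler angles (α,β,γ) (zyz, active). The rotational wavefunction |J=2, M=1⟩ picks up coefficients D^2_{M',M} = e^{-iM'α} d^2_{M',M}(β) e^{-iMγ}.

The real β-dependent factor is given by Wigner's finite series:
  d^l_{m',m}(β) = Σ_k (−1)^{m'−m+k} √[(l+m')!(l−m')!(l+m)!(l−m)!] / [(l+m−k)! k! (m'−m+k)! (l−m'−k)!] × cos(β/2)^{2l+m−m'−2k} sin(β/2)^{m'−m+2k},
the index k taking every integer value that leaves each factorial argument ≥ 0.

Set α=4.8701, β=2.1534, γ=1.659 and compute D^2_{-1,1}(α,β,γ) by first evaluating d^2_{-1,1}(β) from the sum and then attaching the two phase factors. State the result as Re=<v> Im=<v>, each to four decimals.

Re=0.0776 Im=0.0054

First d^2_{-1,1}(β=2.1534), then the phase factors e^{-i(-1)α} and e^{-i(1)γ}:
With c≡cos(β/2)=0.474236 and s≡sin(β/2)=0.880398, N=[1·6·6·1]^{1/2}=6.000000
k∈{2,3} keeps every argument non-negative
  k=2: (−1)^0·6.0000/(2)·0.4742^2·0.8804^2 = +0.522960
  k=3: (−1)^1·6.0000/(6)·0.4742^0·0.8804^4 = -0.600780
d^2_{-1,1}(2.1534) = +0.522960 -0.600780 = -0.077820
D = (+0.157058-0.987589i)·(-0.077820)·(-0.088089-0.996113i) = +0.077632+0.005405i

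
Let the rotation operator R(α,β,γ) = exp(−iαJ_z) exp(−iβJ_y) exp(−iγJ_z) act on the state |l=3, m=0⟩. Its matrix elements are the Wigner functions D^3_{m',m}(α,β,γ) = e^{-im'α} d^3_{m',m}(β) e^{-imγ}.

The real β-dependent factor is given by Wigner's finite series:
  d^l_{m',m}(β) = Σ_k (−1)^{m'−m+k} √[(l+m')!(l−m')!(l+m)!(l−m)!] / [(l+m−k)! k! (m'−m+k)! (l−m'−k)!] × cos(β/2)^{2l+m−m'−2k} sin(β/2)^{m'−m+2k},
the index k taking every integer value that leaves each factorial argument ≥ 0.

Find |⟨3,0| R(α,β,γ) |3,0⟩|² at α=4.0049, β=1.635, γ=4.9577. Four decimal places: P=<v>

First d^3_{0,0}(β=1.635), then the phase factors e^{-i(0)α} and e^{-i(0)γ}:
With c≡cos(β/2)=0.684047 and s≡sin(β/2)=0.729438, N=[6·6·6·6]^{1/2}=36.000000
Admissible k: 0..3 (factorial args all ≥0)
  k=0: (−1)^0·36.0000/(36)·0.6840^6·0.7294^0 = +0.102451
  k=1: (−1)^1·36.0000/(4)·0.6840^4·0.7294^2 = -1.048487
  k=2: (−1)^2·36.0000/(4)·0.6840^2·0.7294^4 = +1.192251
  k=3: (−1)^3·36.0000/(36)·0.6840^0·0.7294^6 = -0.150637
d^3_{0,0}(1.635) = +0.102451 -1.048487 +1.192251 -0.150637 = +0.095579
|D^3_{0,0}|² = |d^3_{0,0}(β)|² = (+0.095579)² = 0.009135 (the z-rotation phases have unit modulus)

P=0.0091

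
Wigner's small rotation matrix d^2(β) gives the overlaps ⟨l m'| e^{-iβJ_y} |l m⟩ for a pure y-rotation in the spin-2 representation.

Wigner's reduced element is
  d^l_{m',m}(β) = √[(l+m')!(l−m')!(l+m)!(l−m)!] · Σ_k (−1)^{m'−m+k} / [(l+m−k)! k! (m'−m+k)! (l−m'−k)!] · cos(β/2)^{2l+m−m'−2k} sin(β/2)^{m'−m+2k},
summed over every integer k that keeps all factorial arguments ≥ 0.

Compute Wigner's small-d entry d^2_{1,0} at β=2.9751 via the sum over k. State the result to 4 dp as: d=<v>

d^2_{1,0}(β=2.9751) via Wigner's sum:
c=cos(2.9751/2)=0.083150, s=sin(2.9751/2)=0.996537; N=√[6·1·2·2]=4.898979
k: max(0,(0)−(1))=0 … min(2+(0),2−(1))=1
  k=0: (−1)^1·4.8990/(2)·0.0832^3·0.9965^1 = -0.001403
  k=1: (−1)^2·4.8990/(2)·0.0832^1·0.9965^3 = +0.201567
d^2_{1,0}(2.9751) = -0.001403 +0.201567 = +0.200164

d=0.2002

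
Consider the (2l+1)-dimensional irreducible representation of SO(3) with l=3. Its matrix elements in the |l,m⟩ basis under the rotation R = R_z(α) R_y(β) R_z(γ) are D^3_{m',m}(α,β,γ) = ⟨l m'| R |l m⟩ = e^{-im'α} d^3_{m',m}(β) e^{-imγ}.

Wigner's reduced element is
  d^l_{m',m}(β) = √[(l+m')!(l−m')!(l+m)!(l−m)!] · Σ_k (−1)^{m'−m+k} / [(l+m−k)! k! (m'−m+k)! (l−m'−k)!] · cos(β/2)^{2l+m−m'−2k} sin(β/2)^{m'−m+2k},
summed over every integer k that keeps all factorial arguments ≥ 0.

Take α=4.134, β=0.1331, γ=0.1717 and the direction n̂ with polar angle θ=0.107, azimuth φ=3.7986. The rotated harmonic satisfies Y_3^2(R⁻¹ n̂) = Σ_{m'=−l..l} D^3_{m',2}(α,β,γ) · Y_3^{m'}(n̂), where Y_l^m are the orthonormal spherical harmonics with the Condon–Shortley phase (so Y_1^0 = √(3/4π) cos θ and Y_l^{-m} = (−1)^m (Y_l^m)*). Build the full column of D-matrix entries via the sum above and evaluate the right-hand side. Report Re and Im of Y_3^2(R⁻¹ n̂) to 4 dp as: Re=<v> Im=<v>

Need the full column D^3_{m',2} for m'=−3..3 at α=4.134, β=0.1331, γ=0.1717.
cos(β/2)=0.997786, sin(β/2)=0.066501
d^3_{-3,2}: single k=5 term ⇒ +0.000003;  D = +0.000003-0.000002i
d^3_{-2,2}: k∈[4..5] ⇒ +0.000097 -0.000000 = +0.000097;  D = -0.000007+0.000097i
d^3_{-1,2}: k∈[3..4] ⇒ +0.001848 -0.000004 = +0.001844;  D = -0.001469-0.001114i
d^3_{0,2}: k∈[2..3] ⇒ +0.024009 -0.000107 = +0.023902;  D = +0.022506-0.008048i
d^3_{1,2}: k∈[1..2] ⇒ +0.207977 -0.001848 = +0.206129;  D = -0.047994+0.200464i
d^3_{2,2}: k∈[0..1] ⇒ +0.986791 -0.021917 = +0.964875;  D = -0.662915-0.701090i
d^3_{3,2}: single k=0 term ⇒ -0.161098;  D = -0.158523+0.028688i
Y_3^{m'}(θ=0.107,φ=3.7986) and Σ D·Y over m':
  (+0.0000-0.0000i)·(+0.0002+0.0005i)  (-0.0000+0.0001i)·(+0.0029-0.0112i)  (-0.0015-0.0011i)·(-0.1078+0.0831i)  (+0.0225-0.0080i)·(+0.7209+0.0000i)  (-0.0480+0.2005i)·(+0.1078+0.0831i)  (-0.6629-0.7011i)·(+0.0029+0.0112i)  (-0.1585+0.0287i)·(-0.0002+0.0005i)
Y_3^2(R⁻¹ n̂) = +0.000569+0.002235i

Re=0.0006 Im=0.0022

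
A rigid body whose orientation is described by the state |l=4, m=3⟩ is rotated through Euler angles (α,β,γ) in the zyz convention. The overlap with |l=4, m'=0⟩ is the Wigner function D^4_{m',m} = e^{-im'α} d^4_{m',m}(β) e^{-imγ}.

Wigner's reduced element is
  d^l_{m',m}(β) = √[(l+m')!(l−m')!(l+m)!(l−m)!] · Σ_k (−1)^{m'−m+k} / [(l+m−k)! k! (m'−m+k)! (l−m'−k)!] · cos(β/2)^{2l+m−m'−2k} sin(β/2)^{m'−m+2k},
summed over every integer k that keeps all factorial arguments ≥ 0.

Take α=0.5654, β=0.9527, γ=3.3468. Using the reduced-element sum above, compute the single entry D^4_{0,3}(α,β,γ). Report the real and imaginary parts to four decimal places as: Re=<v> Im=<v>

Re=-0.3788 Im=0.2679

D^4_{0,3}(0.5654,0.9527,3.3468) = e^{-i·0·0.5654}·d^4_{0,3}(0.9527)·e^{-i·3·3.3468}. Compute d first:
c=cos(0.9527/2)=0.888675, s=sin(0.9527/2)=0.458539; N=√[24·24·5040·1]=1703.830978
The bounds max(0,m−m')=3 and min(l+m,l−m')=4 give 2 terms
  k=3: (−1)^0·1703.8310/(144)·0.8887^5·0.4585^3 = +0.632274
  k=4: (−1)^1·1703.8310/(144)·0.8887^3·0.4585^5 = -0.168334
d^4_{0,3}(0.9527) = +0.632274 -0.168334 = +0.463940
Phases: e^{-i·(0)·0.5654}=+1.000000+0.000000i, e^{-i·(3)·3.3468}=-0.816414+0.577466i ⇒ D=-0.378767+0.267910i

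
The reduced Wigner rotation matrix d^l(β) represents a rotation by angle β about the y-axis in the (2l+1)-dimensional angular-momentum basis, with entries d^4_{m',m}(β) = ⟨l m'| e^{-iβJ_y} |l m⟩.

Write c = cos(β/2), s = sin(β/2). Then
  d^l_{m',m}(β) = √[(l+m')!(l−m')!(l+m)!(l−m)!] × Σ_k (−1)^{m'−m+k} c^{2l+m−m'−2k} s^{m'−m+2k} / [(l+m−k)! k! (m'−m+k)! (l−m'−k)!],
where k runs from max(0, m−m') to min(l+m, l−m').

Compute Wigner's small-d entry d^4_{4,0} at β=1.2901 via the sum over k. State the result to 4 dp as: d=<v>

d^4_{4,0}(β=1.2901) via Wigner's sum:
With c≡cos(β/2)=0.799070 and s≡sin(β/2)=0.601238, N=[40320·1·24·24]^{1/2}=4819.161753
The bounds max(0,m−m')=0 and min(l+m,l−m')=0 give 1 term
  k=0: (−1)^4·4819.1618/(576)·0.7991^4·0.6012^4 = +0.445733
d^4_{4,0}(1.2901) = +0.445733

d=0.4457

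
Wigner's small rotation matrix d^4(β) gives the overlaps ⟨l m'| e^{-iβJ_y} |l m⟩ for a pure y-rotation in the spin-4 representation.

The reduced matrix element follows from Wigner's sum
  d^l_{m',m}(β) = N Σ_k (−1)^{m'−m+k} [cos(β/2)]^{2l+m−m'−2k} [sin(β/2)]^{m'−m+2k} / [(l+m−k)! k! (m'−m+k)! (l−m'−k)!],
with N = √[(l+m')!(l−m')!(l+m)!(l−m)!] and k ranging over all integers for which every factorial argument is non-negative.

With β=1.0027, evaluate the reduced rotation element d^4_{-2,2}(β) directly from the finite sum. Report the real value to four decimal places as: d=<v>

d^4_{-2,2}(β=1.0027) via Wigner's sum:
c=cos(1.0027/2)=0.876935, s=sin(1.0027/2)=0.480610; N=√[2·720·720·2]=1440.000000
Admissible k: 4..6 (factorial args all ≥0)
  k=4: (−1)^0·1440.0000/(96)·0.8769^4·0.4806^4 = +0.473294
  k=5: (−1)^1·1440.0000/(120)·0.8769^2·0.4806^6 = -0.113729
  k=6: (−1)^2·1440.0000/(1440)·0.8769^0·0.4806^8 = +0.002847
d^4_{-2,2}(1.0027) = +0.473294 -0.113729 +0.002847 = +0.362411

d=0.3624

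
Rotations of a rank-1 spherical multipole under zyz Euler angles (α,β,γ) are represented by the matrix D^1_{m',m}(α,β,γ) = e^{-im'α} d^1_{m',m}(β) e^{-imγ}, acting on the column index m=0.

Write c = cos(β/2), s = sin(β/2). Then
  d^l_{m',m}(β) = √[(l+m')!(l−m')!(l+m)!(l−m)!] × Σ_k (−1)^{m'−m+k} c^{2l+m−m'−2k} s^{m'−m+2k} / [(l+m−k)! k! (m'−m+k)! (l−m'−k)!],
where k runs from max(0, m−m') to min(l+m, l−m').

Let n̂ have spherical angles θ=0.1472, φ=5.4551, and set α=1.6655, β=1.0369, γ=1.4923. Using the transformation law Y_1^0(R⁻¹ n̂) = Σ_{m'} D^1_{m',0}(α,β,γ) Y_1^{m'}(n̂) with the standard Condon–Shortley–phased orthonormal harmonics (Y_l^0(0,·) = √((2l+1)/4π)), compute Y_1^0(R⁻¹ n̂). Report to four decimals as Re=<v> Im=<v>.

Need the full column D^1_{m',0} for m'=−1..1 at α=1.6655, β=1.0369, γ=1.4923.
cos(β/2)=0.868588, sin(β/2)=0.495534
d^1_{-1,0}: single k=1 term ⇒ +0.608699;  D = -0.057560+0.605972i
d^1_{0,0}: k∈[0..1] ⇒ +0.754446 -0.245554 = +0.508891;  D = +0.508891+0.000000i
d^1_{1,0}: single k=0 term ⇒ -0.608699;  D = +0.057560+0.605972i
Y_1^{m'}(θ=0.1472,φ=5.4551) and Σ D·Y over m':
  (-0.0576+0.6060i)·(+0.0343+0.0373i)  (+0.5089+0.0000i)·(+0.4833+0.0000i)  (+0.0576+0.6060i)·(-0.0343+0.0373i)
Y_1^0(R⁻¹ n̂) = +0.196772+0.000000i

Re=0.1968 Im=0.0000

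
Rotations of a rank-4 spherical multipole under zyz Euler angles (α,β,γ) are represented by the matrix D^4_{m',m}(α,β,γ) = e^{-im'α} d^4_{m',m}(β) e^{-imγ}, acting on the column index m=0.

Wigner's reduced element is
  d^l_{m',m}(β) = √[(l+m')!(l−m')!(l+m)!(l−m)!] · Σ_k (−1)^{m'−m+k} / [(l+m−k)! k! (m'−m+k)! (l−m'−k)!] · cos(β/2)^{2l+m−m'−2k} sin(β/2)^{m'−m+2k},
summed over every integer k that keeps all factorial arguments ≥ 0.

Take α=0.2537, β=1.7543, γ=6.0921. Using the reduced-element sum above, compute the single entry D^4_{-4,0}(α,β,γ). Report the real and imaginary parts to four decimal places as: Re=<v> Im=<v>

Re=0.2579 Im=0.4151

First d^4_{-4,0}(β=1.7543), then the phase factors e^{-i(-4)α} and e^{-i(0)γ}:
c=cos(1.7543/2)=0.639345, s=sin(1.7543/2)=0.768920; N=√[1·40320·24·24]=4819.161753
The bounds max(0,m−m')=4 and min(l+m,l−m')=4 give 1 term
  k=4: (−1)^0·4819.1618/(576)·0.6393^4·0.7689^4 = +0.488669
d^4_{-4,0}(1.7543) = +0.488669
Phases: e^{-i·(-4)·0.2537}=+0.527790+0.849375i, e^{-i·(0)·6.0921}=+1.000000+0.000000i ⇒ D=+0.257915+0.415063i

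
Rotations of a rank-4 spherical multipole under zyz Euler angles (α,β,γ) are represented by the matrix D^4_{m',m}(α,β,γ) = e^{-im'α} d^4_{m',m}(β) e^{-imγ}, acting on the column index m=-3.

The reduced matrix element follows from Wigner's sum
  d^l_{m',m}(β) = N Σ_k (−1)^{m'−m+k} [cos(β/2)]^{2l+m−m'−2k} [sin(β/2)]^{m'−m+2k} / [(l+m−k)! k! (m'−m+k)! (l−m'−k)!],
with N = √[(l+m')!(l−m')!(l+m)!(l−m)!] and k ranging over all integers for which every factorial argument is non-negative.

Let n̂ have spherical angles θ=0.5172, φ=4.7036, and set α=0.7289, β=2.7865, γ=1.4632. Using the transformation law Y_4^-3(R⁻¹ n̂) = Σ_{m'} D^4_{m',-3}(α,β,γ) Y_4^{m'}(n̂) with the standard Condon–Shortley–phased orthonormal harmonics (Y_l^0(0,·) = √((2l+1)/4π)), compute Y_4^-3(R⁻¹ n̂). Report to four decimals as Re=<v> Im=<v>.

Need the full column D^4_{m',-3} for m'=−4..4 at α=0.7289, β=2.7865, γ=1.4632.
cos(β/2)=0.176615, sin(β/2)=0.984280
d^4_{-4,-3}: single k=1 term ⇒ +0.000015;  D = +0.000008+0.000013i
d^4_{-3,-3}: k∈[0..1] ⇒ +0.000001 -0.000206 = -0.000205;  D = -0.000196-0.000059i
d^4_{-2,-3}: k∈[0..1] ⇒ -0.000020 +0.001839 = +0.001820;  D = +0.001650-0.000768i
d^4_{-1,-3}: k∈[0..1] ⇒ +0.000233 -0.012081 = -0.011848;  D = -0.004680+0.010884i
d^4_{0,-3}: k∈[0..1] ⇒ -0.001939 +0.060220 = +0.058281;  D = -0.018487-0.055271i
d^4_{1,-3}: k∈[0..1] ⇒ +0.012081 -0.225132 = -0.213051;  D = +0.184984+0.105696i
d^4_{2,-3}: k∈[0..1] ⇒ -0.057130 +0.591456 = +0.534326;  D = -0.522611+0.111277i
d^4_{3,-3}: k∈[0..1] ⇒ +0.198548 -0.880946 = -0.682398;  D = +0.403190-0.550550i
d^4_{4,-3}: single k=0 term ⇒ -0.447099;  D = -0.043210-0.445006i
Y_4^{m'}(θ=0.5172,φ=4.7036) and Σ D·Y over m':
  (+0.0000+0.0000i)·(+0.0264+0.0009i)  (-0.0002-0.0001i)·(+0.0035-0.1315i)  (+0.0016-0.0008i)·(-0.3507-0.0062i)  (-0.0047+0.0109i)·(-0.0041+0.4653i)  (-0.0185-0.0553i)·(+0.0331+0.0000i)  (+0.1850+0.1057i)·(+0.0041+0.4653i)  (-0.5226+0.1113i)·(-0.3507+0.0062i)  (+0.4032-0.5505i)·(-0.0035-0.1315i)  (-0.0432-0.4450i)·(+0.0264-0.0009i)
Y_4^-3(R⁻¹ n̂) = +0.052579-0.022325i

Re=0.0526 Im=-0.0223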